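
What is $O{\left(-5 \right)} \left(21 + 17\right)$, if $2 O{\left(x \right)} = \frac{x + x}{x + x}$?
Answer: $19$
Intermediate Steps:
$O{\left(x \right)} = \frac{1}{2}$ ($O{\left(x \right)} = \frac{\left(x + x\right) \frac{1}{x + x}}{2} = \frac{2 x \frac{1}{2 x}}{2} = \frac{1}{2} \cdot 1 = \frac{1}{2}$)
$O{\left(-5 \right)} \left(21 + 17\right) = \frac{21 + 17}{2} = \frac{1}{2} \cdot 38 = 19$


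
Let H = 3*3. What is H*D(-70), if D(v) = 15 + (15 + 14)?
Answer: 396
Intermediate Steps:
H = 9
D(v) = 44 (D(v) = 15 + 29 = 44)
H*D(-70) = 9*44 = 396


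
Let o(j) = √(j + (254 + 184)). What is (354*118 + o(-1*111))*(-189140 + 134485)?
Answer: -2283048660 - 54655*√327 ≈ -2.2840e+9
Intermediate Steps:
o(j) = √(438 + j) (o(j) = √(j + 438) = √(438 + j))
(354*118 + o(-1*111))*(-189140 + 134485) = (354*118 + √(438 - 1*111))*(-189140 + 134485) = (41772 + √(438 - 111))*(-54655) = (41772 + √327)*(-54655) = -2283048660 - 54655*√327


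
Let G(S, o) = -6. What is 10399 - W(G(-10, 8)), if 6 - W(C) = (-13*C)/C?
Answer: 10380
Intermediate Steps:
W(C) = 19 (W(C) = 6 - (-13*C)/C = 6 - 1*(-13) = 6 + 13 = 19)
10399 - W(G(-10, 8)) = 10399 - 1*19 = 10399 - 19 = 10380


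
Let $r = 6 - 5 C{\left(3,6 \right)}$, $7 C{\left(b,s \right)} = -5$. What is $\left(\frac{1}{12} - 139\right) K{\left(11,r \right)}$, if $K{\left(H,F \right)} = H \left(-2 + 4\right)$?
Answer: $- \frac{18337}{6} \approx -3056.2$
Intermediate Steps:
$C{\left(b,s \right)} = - \frac{5}{7}$ ($C{\left(b,s \right)} = \frac{1}{7} \left(-5\right) = - \frac{5}{7}$)
$r = \frac{67}{7}$ ($r = 6 - - \frac{25}{7} = 6 + \frac{25}{7} = \frac{67}{7} \approx 9.5714$)
$K{\left(H,F \right)} = 2 H$ ($K{\left(H,F \right)} = H 2 = 2 H$)
$\left(\frac{1}{12} - 139\right) K{\left(11,r \right)} = \left(\frac{1}{12} - 139\right) 2 \cdot 11 = \left(\frac{1}{12} - 139\right) 22 = \left(- \frac{1667}{12}\right) 22 = - \frac{18337}{6}$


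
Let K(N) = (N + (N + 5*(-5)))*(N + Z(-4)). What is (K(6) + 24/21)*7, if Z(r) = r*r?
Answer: -1994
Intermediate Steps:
Z(r) = r²
K(N) = (-25 + 2*N)*(16 + N) (K(N) = (N + (N + 5*(-5)))*(N + (-4)²) = (N + (N - 25))*(N + 16) = (N + (-25 + N))*(16 + N) = (-25 + 2*N)*(16 + N))
(K(6) + 24/21)*7 = ((-400 + 2*6² + 7*6) + 24/21)*7 = ((-400 + 2*36 + 42) + 24*(1/21))*7 = ((-400 + 72 + 42) + 8/7)*7 = (-286 + 8/7)*7 = -1994/7*7 = -1994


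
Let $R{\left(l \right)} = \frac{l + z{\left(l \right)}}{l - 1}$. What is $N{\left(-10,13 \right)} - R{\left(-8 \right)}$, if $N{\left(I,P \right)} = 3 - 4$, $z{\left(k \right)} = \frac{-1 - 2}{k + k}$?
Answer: $- \frac{269}{144} \approx -1.8681$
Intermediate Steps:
$z{\left(k \right)} = - \frac{3}{2 k}$
$R{\left(l \right)} = \frac{l - \frac{3}{2 l}}{-1 + l}$ ($R{\left(l \right)} = \frac{l - \frac{3}{2 l}}{l - 1} = \frac{l - \frac{3}{2 l}}{-1 + l}$)
$N{\left(I,P \right)} = -1$ ($N{\left(I,P \right)} = 3 - 4 = -1$)
$N{\left(-10,13 \right)} - R{\left(-8 \right)} = -1 - \frac{- \frac{3}{2} + \left(-8\right)^{2}}{\left(-8\right) \left(-1 - 8\right)} = -1 - - \frac{- \frac{3}{2} + 64}{8 \left(-9\right)} = -1 - \left(- \frac{1}{8}\right) \left(- \frac{1}{9}\right) \frac{125}{2} = -1 - \frac{125}{144} = - \frac{269}{144}$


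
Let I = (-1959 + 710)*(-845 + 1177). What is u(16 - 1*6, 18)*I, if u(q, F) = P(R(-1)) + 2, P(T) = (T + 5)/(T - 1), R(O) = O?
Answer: 0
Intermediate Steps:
P(T) = (5 + T)/(-1 + T)
I = -414668 (I = -1249*332 = -414668)
u(q, F) = 0 (u(q, F) = (5 - 1)/(-1 - 1) + 2 = 4/(-2) + 2 = -1/2*4 + 2 = -2 + 2 = 0)
u(16 - 1*6, 18)*I = 0*(-414668) = 0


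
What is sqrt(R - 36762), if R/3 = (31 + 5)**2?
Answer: I*sqrt(32874) ≈ 181.31*I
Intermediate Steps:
R = 3888 (R = 3*(31 + 5)**2 = 3*36**2 = 3*1296 = 3888)
sqrt(R - 36762) = sqrt(3888 - 36762) = sqrt(-32874) = I*sqrt(32874)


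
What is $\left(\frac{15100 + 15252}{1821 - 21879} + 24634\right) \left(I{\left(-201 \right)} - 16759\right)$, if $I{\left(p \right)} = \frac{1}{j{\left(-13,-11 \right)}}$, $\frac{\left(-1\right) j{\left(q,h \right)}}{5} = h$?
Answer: $- \frac{1380041876256}{3343} \approx -4.1282 \cdot 10^{8}$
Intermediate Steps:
$j{\left(q,h \right)} = - 5 h$
$I{\left(p \right)} = \frac{1}{55}$ ($I{\left(p \right)} = \frac{1}{\left(-5\right) \left(-11\right)} = \frac{1}{55}$)
$\left(\frac{15100 + 15252}{1821 - 21879} + 24634\right) \left(I{\left(-201 \right)} - 16759\right) = \left(\frac{15100 + 15252}{1821 - 21879} + 24634\right) \left(\frac{1}{55} - 16759\right) = \left(\frac{30352}{-20058} + 24634\right) \left(- \frac{921744}{55}\right) = \left(30352 \left(- \frac{1}{20058}\right) + 24634\right) \left(- \frac{921744}{55}\right) = \left(- \frac{15176}{10029} + 24634\right) \left(- \frac{921744}{55}\right) = \frac{247039210}{10029} \left(- \frac{921744}{55}\right) = - \frac{1380041876256}{3343}$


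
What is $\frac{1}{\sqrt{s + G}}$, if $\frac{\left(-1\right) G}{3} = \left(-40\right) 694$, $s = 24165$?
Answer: $\frac{\sqrt{107445}}{107445} \approx 0.0030508$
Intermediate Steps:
$G = 83280$ ($G = - 3 \left(\left(-40\right) 694\right) = \left(-3\right) \left(-27760\right) = 83280$)
$\frac{1}{\sqrt{s + G}} = \frac{1}{\sqrt{24165 + 83280}} = \frac{1}{\sqrt{107445}} = \frac{\sqrt{107445}}{107445}$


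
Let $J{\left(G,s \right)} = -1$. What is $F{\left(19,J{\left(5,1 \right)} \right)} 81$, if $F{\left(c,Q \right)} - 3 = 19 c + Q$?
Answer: $29403$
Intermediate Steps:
$F{\left(c,Q \right)} = 3 + Q + 19 c$ ($F{\left(c,Q \right)} = 3 + \left(19 c + Q\right) = 3 + \left(Q + 19 c\right) = 3 + Q + 19 c$)
$F{\left(19,J{\left(5,1 \right)} \right)} 81 = \left(3 - 1 + 19 \cdot 19\right) 81 = \left(3 - 1 + 361\right) 81 = 363 \cdot 81 = 29403$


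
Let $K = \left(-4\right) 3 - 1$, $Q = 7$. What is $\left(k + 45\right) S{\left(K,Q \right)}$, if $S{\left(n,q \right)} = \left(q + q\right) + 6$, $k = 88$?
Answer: $2660$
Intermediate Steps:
$K = -13$ ($K = -12 - 1 = -13$)
$S{\left(n,q \right)} = 6 + 2 q$ ($S{\left(n,q \right)} = 2 q + 6 = 6 + 2 q$)
$\left(k + 45\right) S{\left(K,Q \right)} = \left(88 + 45\right) \left(6 + 2 \cdot 7\right) = 133 \left(6 + 14\right) = 133 \cdot 20 = 2660$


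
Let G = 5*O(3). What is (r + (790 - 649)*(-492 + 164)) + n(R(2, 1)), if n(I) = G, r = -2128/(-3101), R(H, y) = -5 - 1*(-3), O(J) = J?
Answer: -20480915/443 ≈ -46232.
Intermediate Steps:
R(H, y) = -2 (R(H, y) = -5 + 3 = -2)
G = 15 (G = 5*3 = 15)
r = 304/443 (r = -2128*(-1/3101) = 304/443 ≈ 0.68623)
n(I) = 15
(r + (790 - 649)*(-492 + 164)) + n(R(2, 1)) = (304/443 + (790 - 649)*(-492 + 164)) + 15 = (304/443 + 141*(-328)) + 15 = (304/443 - 46248) + 15 = -20487560/443 + 15 = -20480915/443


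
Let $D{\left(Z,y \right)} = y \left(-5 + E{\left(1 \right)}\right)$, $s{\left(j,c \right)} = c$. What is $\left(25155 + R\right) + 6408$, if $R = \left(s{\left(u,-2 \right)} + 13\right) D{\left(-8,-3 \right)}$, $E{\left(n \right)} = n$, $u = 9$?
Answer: $31695$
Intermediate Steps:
$D{\left(Z,y \right)} = - 4 y$ ($D{\left(Z,y \right)} = y \left(-5 + 1\right) = y \left(-4\right) = - 4 y$)
$R = 132$ ($R = \left(-2 + 13\right) \left(\left(-4\right) \left(-3\right)\right) = 11 \cdot 12 = 132$)
$\left(25155 + R\right) + 6408 = \left(25155 + 132\right) + 6408 = 25287 + 6408 = 31695$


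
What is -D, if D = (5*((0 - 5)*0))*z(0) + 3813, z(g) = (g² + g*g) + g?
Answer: -3813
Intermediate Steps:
z(g) = g + 2*g² (z(g) = (g² + g²) + g = 2*g² + g = g + 2*g²)
D = 3813 (D = (5*((0 - 5)*0))*(0*(1 + 2*0)) + 3813 = (5*(-5*0))*(0*(1 + 0)) + 3813 = (5*0)*(0*1) + 3813 = 0*0 + 3813 = 0 + 3813 = 3813)
-D = -1*3813 = -3813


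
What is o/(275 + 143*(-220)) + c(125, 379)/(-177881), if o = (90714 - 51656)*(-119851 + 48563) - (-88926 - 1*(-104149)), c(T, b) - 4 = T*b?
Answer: 15008701940684/168097545 ≈ 89286.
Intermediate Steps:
c(T, b) = 4 + T*b
o = -2784381927 (o = 39058*(-71288) - (-88926 + 104149) = -2784366704 - 1*15223 = -2784366704 - 15223 = -2784381927)
o/(275 + 143*(-220)) + c(125, 379)/(-177881) = -2784381927/(275 + 143*(-220)) + (4 + 125*379)/(-177881) = -2784381927/(275 - 31460) + (4 + 47375)*(-1/177881) = -2784381927/(-31185) + 47379*(-1/177881) = -2784381927*(-1/31185) - 47379/177881 = 928127309/10395 - 47379/177881 = 15008701940684/168097545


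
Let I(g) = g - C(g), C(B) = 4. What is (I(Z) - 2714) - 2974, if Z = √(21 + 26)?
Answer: -5692 + √47 ≈ -5685.1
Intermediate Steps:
Z = √47 ≈ 6.8557
I(g) = -4 + g (I(g) = g - 1*4 = g - 4 = -4 + g)
(I(Z) - 2714) - 2974 = ((-4 + √47) - 2714) - 2974 = (-2718 + √47) - 2974 = -5692 + √47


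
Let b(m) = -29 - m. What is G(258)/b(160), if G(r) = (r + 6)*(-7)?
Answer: 88/9 ≈ 9.7778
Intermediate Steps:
G(r) = -42 - 7*r (G(r) = (6 + r)*(-7) = -42 - 7*r)
G(258)/b(160) = (-42 - 7*258)/(-29 - 1*160) = (-42 - 1806)/(-29 - 160) = -1848/(-189) = -1848*(-1/189) = 88/9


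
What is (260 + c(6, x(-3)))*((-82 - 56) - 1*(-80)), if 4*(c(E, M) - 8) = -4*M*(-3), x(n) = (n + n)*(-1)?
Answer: -16588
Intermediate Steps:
x(n) = -2*n (x(n) = (2*n)*(-1) = -2*n)
c(E, M) = 8 + 3*M (c(E, M) = 8 + (-4*M*(-3))/4 = 8 + (12*M)/4 = 8 + 3*M)
(260 + c(6, x(-3)))*((-82 - 56) - 1*(-80)) = (260 + (8 + 3*(-2*(-3))))*((-82 - 56) - 1*(-80)) = (260 + (8 + 3*6))*(-138 + 80) = (260 + (8 + 18))*(-58) = (260 + 26)*(-58) = 286*(-58) = -16588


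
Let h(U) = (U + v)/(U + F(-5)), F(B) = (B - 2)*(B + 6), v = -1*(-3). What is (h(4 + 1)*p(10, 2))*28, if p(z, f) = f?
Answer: -224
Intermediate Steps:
v = 3
F(B) = (-2 + B)*(6 + B)
h(U) = (3 + U)/(-7 + U) (h(U) = (U + 3)/(U + (-12 + (-5)**2 + 4*(-5))) = (3 + U)/(U + (-12 + 25 - 20)) = (3 + U)/(U - 7) = (3 + U)/(-7 + U))
(h(4 + 1)*p(10, 2))*28 = (((3 + (4 + 1))/(-7 + (4 + 1)))*2)*28 = (((3 + 5)/(-7 + 5))*2)*28 = ((8/(-2))*2)*28 = (-1/2*8*2)*28 = -4*2*28 = -8*28 = -224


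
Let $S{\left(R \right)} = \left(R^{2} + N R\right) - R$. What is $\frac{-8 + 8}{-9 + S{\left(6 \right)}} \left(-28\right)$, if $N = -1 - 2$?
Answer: $0$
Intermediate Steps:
$N = -3$ ($N = -1 - 2 = -3$)
$S{\left(R \right)} = R^{2} - 4 R$ ($S{\left(R \right)} = \left(R^{2} - 3 R\right) - R = R^{2} - 4 R$)
$\frac{-8 + 8}{-9 + S{\left(6 \right)}} \left(-28\right) = \frac{-8 + 8}{-9 + 6 \left(-4 + 6\right)} \left(-28\right) = \frac{0}{-9 + 6 \cdot 2} \left(-28\right) = \frac{0}{-9 + 12} \left(-28\right) = \frac{0}{3} \left(-28\right) = 0 \cdot \frac{1}{3} \left(-28\right) = 0 \left(-28\right) = 0$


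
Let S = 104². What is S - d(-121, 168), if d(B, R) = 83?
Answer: 10733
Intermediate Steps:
S = 10816
S - d(-121, 168) = 10816 - 1*83 = 10816 - 83 = 10733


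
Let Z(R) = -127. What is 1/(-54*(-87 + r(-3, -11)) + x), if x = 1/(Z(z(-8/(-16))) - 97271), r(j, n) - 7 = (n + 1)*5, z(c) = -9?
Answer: 97398/683733959 ≈ 0.00014245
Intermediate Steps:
r(j, n) = 12 + 5*n (r(j, n) = 7 + (n + 1)*5 = 7 + (1 + n)*5 = 7 + (5 + 5*n) = 12 + 5*n)
x = -1/97398 (x = 1/(-127 - 97271) = 1/(-97398) = -1/97398 ≈ -1.0267e-5)
1/(-54*(-87 + r(-3, -11)) + x) = 1/(-54*(-87 + (12 + 5*(-11))) - 1/97398) = 1/(-54*(-87 + (12 - 55)) - 1/97398) = 1/(-54*(-87 - 43) - 1/97398) = 1/(-54*(-130) - 1/97398) = 1/(7020 - 1/97398) = 1/(683733959/97398) = 97398/683733959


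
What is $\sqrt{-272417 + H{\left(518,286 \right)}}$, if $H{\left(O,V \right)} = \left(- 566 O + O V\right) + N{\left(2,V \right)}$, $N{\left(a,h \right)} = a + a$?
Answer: $i \sqrt{417453} \approx 646.11 i$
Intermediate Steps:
$N{\left(a,h \right)} = 2 a$
$H{\left(O,V \right)} = 4 - 566 O + O V$ ($H{\left(O,V \right)} = \left(- 566 O + O V\right) + 2 \cdot 2 = \left(- 566 O + O V\right) + 4 = 4 - 566 O + O V$)
$\sqrt{-272417 + H{\left(518,286 \right)}} = \sqrt{-272417 + \left(4 - 293188 + 518 \cdot 286\right)} = \sqrt{-272417 + \left(4 - 293188 + 148148\right)} = \sqrt{-272417 - 145036} = \sqrt{-417453} = i \sqrt{417453}$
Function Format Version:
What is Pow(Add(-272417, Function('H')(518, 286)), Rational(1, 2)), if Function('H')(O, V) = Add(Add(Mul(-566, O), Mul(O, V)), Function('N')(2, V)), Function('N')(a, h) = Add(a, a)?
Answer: Mul(I, Pow(417453, Rational(1, 2))) ≈ Mul(646.11, I)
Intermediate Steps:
Function('N')(a, h) = Mul(2, a)
Function('H')(O, V) = Add(4, Mul(-566, O), Mul(O, V)) (Function('H')(O, V) = Add(Add(Mul(-566, O), Mul(O, V)), Mul(2, 2)) = Add(Add(Mul(-566, O), Mul(O, V)), 4) = Add(4, Mul(-566, O), Mul(O, V)))
Pow(Add(-272417, Function('H')(518, 286)), Rational(1, 2)) = Pow(Add(-272417, Add(4, Mul(-566, 518), Mul(518, 286))), Rational(1, 2)) = Pow(Add(-272417, Add(4, -293188, 148148)), Rational(1, 2)) = Pow(Add(-272417, -145036), Rational(1, 2)) = Pow(-417453, Rational(1, 2)) = Mul(I, Pow(417453, Rational(1, 2)))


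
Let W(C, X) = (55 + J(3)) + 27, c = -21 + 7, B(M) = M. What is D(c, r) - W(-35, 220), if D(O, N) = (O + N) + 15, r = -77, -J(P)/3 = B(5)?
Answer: -143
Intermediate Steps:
J(P) = -15 (J(P) = -3*5 = -15)
c = -14
W(C, X) = 67 (W(C, X) = (55 - 15) + 27 = 40 + 27 = 67)
D(O, N) = 15 + N + O (D(O, N) = (N + O) + 15 = 15 + N + O)
D(c, r) - W(-35, 220) = (15 - 77 - 14) - 1*67 = -76 - 67 = -143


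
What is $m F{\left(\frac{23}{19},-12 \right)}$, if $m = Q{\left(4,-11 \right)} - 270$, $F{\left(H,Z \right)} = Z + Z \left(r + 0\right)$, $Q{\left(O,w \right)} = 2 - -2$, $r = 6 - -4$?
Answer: $35112$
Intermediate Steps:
$r = 10$ ($r = 6 + 4 = 10$)
$Q{\left(O,w \right)} = 4$ ($Q{\left(O,w \right)} = 2 + 2 = 4$)
$F{\left(H,Z \right)} = 11 Z$ ($F{\left(H,Z \right)} = Z + Z \left(10 + 0\right) = Z + Z 10 = Z + 10 Z = 11 Z$)
$m = -266$ ($m = 4 - 270 = -266$)
$m F{\left(\frac{23}{19},-12 \right)} = - 266 \cdot 11 \left(-12\right) = \left(-266\right) \left(-132\right) = 35112$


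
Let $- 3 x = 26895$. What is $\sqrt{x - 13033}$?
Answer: $i \sqrt{21998} \approx 148.32 i$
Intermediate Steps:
$x = -8965$ ($x = \left(- \frac{1}{3}\right) 26895 = -8965$)
$\sqrt{x - 13033} = \sqrt{-8965 - 13033} = \sqrt{-21998} = i \sqrt{21998}$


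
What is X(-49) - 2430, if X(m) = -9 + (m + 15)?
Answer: -2473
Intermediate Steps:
X(m) = 6 + m (X(m) = -9 + (15 + m) = 6 + m)
X(-49) - 2430 = (6 - 49) - 2430 = -43 - 2430 = -2473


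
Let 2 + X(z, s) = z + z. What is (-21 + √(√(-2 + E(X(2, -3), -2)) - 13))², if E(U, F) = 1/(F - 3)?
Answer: (105 - √5*√(-65 + I*√55))²/25 ≈ 419.38 - 150.2*I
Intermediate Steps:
X(z, s) = -2 + 2*z (X(z, s) = -2 + (z + z) = -2 + 2*z)
E(U, F) = 1/(-3 + F)
(-21 + √(√(-2 + E(X(2, -3), -2)) - 13))² = (-21 + √(√(-2 + 1/(-3 - 2)) - 13))² = (-21 + √(√(-2 + 1/(-5)) - 13))² = (-21 + √(√(-2 - ⅕) - 13))² = (-21 + √(√(-11/5) - 13))² = (-21 + √(I*√55/5 - 13))² = (-21 + √(-13 + I*√55/5))²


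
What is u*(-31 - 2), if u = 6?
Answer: -198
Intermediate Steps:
u*(-31 - 2) = 6*(-31 - 2) = 6*(-33) = -198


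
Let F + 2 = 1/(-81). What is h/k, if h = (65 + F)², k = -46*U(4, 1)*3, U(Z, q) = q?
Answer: -13015202/452709 ≈ -28.750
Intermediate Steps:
F = -163/81 (F = -2 + 1/(-81) = -2 - 1/81 = -163/81 ≈ -2.0123)
k = -138 (k = -46*1*3 = -46*3 = -138)
h = 26030404/6561 (h = (65 - 163/81)² = (5102/81)² = 26030404/6561 ≈ 3967.4)
h/k = (26030404/6561)/(-138) = (26030404/6561)*(-1/138) = -13015202/452709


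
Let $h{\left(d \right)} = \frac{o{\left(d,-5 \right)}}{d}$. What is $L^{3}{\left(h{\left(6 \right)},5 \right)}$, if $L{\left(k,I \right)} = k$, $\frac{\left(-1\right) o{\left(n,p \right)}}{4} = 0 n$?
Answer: $0$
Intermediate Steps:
$o{\left(n,p \right)} = 0$ ($o{\left(n,p \right)} = - 4 \cdot 0 n = \left(-4\right) 0 = 0$)
$h{\left(d \right)} = 0$ ($h{\left(d \right)} = \frac{0}{d} = 0$)
$L^{3}{\left(h{\left(6 \right)},5 \right)} = 0^{3} = 0$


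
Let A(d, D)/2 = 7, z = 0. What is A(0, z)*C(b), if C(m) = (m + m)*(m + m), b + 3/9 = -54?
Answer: 1487864/9 ≈ 1.6532e+5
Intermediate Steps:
A(d, D) = 14 (A(d, D) = 2*7 = 14)
b = -163/3 (b = -1/3 - 54 = -163/3 ≈ -54.333)
C(m) = 4*m**2 (C(m) = (2*m)*(2*m) = 4*m**2)
A(0, z)*C(b) = 14*(4*(-163/3)**2) = 14*(4*(26569/9)) = 14*(106276/9) = 1487864/9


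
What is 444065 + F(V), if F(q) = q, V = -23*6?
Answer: 443927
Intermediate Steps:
V = -138
444065 + F(V) = 444065 - 138 = 443927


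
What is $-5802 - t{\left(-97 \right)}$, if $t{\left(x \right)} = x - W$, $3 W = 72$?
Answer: $-5681$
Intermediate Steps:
$W = 24$ ($W = \frac{1}{3} \cdot 72 = 24$)
$t{\left(x \right)} = -24 + x$ ($t{\left(x \right)} = x - 24 = -24 + x$)
$-5802 - t{\left(-97 \right)} = -5802 - \left(-24 - 97\right) = -5802 - -121 = -5802 + 121 = -5681$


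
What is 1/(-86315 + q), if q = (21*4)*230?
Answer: -1/66995 ≈ -1.4926e-5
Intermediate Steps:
q = 19320 (q = 84*230 = 19320)
1/(-86315 + q) = 1/(-86315 + 19320) = 1/(-66995) = -1/66995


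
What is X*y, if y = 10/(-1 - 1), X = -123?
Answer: 615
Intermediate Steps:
y = -5 (y = 10/(-2) = 10*(-½) = -5)
X*y = -123*(-5) = 615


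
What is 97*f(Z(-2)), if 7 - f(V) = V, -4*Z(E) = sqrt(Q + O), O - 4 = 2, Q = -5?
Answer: 2813/4 ≈ 703.25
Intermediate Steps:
O = 6 (O = 4 + 2 = 6)
Z(E) = -1/4 (Z(E) = -sqrt(-5 + 6)/4 = -sqrt(1)/4 = -1/4*1 = -1/4)
f(V) = 7 - V
97*f(Z(-2)) = 97*(7 - 1*(-1/4)) = 97*(7 + 1/4) = 97*(29/4) = 2813/4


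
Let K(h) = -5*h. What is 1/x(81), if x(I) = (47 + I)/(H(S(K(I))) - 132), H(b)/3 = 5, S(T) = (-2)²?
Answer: -117/128 ≈ -0.91406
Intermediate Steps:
S(T) = 4
H(b) = 15 (H(b) = 3*5 = 15)
x(I) = -47/117 - I/117 (x(I) = (47 + I)/(15 - 132) = (47 + I)/(-117) = (47 + I)*(-1/117) = -47/117 - I/117)
1/x(81) = 1/(-47/117 - 1/117*81) = 1/(-47/117 - 9/13) = 1/(-128/117) = -117/128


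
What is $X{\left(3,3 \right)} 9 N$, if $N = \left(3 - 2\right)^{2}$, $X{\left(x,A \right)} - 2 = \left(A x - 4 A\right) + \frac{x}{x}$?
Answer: $0$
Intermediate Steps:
$X{\left(x,A \right)} = 3 - 4 A + A x$ ($X{\left(x,A \right)} = 2 + \left(\left(A x - 4 A\right) + \frac{x}{x}\right) = 2 + \left(\left(- 4 A + A x\right) + 1\right) = 2 + \left(1 - 4 A + A x\right) = 3 - 4 A + A x$)
$N = 1$ ($N = 1^{2} = 1$)
$X{\left(3,3 \right)} 9 N = \left(3 - 12 + 3 \cdot 3\right) 9 \cdot 1 = \left(3 - 12 + 9\right) 9 \cdot 1 = 0 \cdot 9 \cdot 1 = 0 \cdot 1 = 0$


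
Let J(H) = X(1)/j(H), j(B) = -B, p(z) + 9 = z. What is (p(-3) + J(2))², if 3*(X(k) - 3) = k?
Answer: 1681/9 ≈ 186.78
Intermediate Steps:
p(z) = -9 + z
X(k) = 3 + k/3
J(H) = -10/(3*H) (J(H) = (3 + (⅓)*1)/((-H)) = (3 + ⅓)*(-1/H) = 10*(-1/H)/3 = -10/(3*H))
(p(-3) + J(2))² = ((-9 - 3) - 10/3/2)² = (-12 - 10/3*½)² = (-12 - 5/3)² = (-41/3)² = 1681/9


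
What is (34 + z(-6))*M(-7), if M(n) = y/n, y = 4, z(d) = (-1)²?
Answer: -20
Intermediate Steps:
z(d) = 1
M(n) = 4/n
(34 + z(-6))*M(-7) = (34 + 1)*(4/(-7)) = 35*(4*(-⅐)) = 35*(-4/7) = -20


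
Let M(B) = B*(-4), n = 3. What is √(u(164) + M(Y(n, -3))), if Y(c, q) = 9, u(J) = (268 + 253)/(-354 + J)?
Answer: I*√1398590/190 ≈ 6.2243*I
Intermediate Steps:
u(J) = 521/(-354 + J)
M(B) = -4*B
√(u(164) + M(Y(n, -3))) = √(521/(-354 + 164) - 4*9) = √(521/(-190) - 36) = √(521*(-1/190) - 36) = √(-521/190 - 36) = √(-7361/190) = I*√1398590/190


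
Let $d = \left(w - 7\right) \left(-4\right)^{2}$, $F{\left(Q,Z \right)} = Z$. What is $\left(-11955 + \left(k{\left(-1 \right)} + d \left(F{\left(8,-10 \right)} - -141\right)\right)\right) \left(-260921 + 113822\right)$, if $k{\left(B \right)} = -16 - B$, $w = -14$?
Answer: $8235484614$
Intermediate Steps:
$d = -336$ ($d = \left(-14 - 7\right) \left(-4\right)^{2} = \left(-21\right) 16 = -336$)
$\left(-11955 + \left(k{\left(-1 \right)} + d \left(F{\left(8,-10 \right)} - -141\right)\right)\right) \left(-260921 + 113822\right) = \left(-11955 - \left(15 + 336 \left(-10 - -141\right)\right)\right) \left(-260921 + 113822\right) = \left(-11955 + \left(\left(-16 + 1\right) - 336 \left(-10 + 141\right)\right)\right) \left(-147099\right) = \left(-11955 - 44031\right) \left(-147099\right) = \left(-55986\right) \left(-147099\right) = 8235484614$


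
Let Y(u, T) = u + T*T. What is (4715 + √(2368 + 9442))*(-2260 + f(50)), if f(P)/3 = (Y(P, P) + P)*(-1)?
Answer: -47432900 - 10060*√11810 ≈ -4.8526e+7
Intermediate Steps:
Y(u, T) = u + T²
f(P) = -6*P - 3*P² (f(P) = 3*(((P + P²) + P)*(-1)) = 3*((P² + 2*P)*(-1)) = 3*(-P² - 2*P) = -6*P - 3*P²)
(4715 + √(2368 + 9442))*(-2260 + f(50)) = (4715 + √(2368 + 9442))*(-2260 + 3*50*(-2 - 1*50)) = (4715 + √11810)*(-2260 + 3*50*(-2 - 50)) = (4715 + √11810)*(-2260 + 3*50*(-52)) = (4715 + √11810)*(-2260 - 7800) = (4715 + √11810)*(-10060) = -47432900 - 10060*√11810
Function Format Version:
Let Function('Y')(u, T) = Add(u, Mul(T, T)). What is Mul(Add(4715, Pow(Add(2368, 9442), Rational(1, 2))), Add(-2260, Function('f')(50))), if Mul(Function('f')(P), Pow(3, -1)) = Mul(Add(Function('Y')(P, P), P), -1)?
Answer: Add(-47432900, Mul(-10060, Pow(11810, Rational(1, 2)))) ≈ -4.8526e+7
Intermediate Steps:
Function('Y')(u, T) = Add(u, Pow(T, 2))
Function('f')(P) = Add(Mul(-6, P), Mul(-3, Pow(P, 2))) (Function('f')(P) = Mul(3, Mul(Add(Add(P, Pow(P, 2)), P), -1)) = Mul(3, Mul(Add(Pow(P, 2), Mul(2, P)), -1)) = Mul(3, Add(Mul(-1, Pow(P, 2)), Mul(-2, P))) = Add(Mul(-6, P), Mul(-3, Pow(P, 2))))
Mul(Add(4715, Pow(Add(2368, 9442), Rational(1, 2))), Add(-2260, Function('f')(50))) = Mul(Add(4715, Pow(Add(2368, 9442), Rational(1, 2))), Add(-2260, Mul(3, 50, Add(-2, Mul(-1, 50))))) = Mul(Add(4715, Pow(11810, Rational(1, 2))), Add(-2260, Mul(3, 50, Add(-2, -50)))) = Mul(Add(4715, Pow(11810, Rational(1, 2))), Add(-2260, Mul(3, 50, -52))) = Mul(Add(4715, Pow(11810, Rational(1, 2))), Add(-2260, -7800)) = Mul(Add(4715, Pow(11810, Rational(1, 2))), -10060) = Add(-47432900, Mul(-10060, Pow(11810, Rational(1, 2))))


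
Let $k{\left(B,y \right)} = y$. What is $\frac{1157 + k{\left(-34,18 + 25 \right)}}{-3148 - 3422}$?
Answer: $- \frac{40}{219} \approx -0.18265$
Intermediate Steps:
$\frac{1157 + k{\left(-34,18 + 25 \right)}}{-3148 - 3422} = \frac{1157 + \left(18 + 25\right)}{-3148 - 3422} = \frac{1157 + 43}{-6570} = 1200 \left(- \frac{1}{6570}\right) = - \frac{40}{219}$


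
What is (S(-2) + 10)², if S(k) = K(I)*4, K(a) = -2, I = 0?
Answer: 4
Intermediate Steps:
S(k) = -8 (S(k) = -2*4 = -8)
(S(-2) + 10)² = (-8 + 10)² = 2² = 4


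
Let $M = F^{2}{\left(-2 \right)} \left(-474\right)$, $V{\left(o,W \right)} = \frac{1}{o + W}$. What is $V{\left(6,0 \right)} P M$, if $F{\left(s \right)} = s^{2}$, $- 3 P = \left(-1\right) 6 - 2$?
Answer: $- \frac{10112}{3} \approx -3370.7$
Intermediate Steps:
$V{\left(o,W \right)} = \frac{1}{W + o}$
$P = \frac{8}{3}$ ($P = - \frac{\left(-1\right) 6 - 2}{3} = - \frac{-6 - 2}{3} = \left(- \frac{1}{3}\right) \left(-8\right) = \frac{8}{3} \approx 2.6667$)
$M = -7584$ ($M = \left(\left(-2\right)^{2}\right)^{2} \left(-474\right) = 4^{2} \left(-474\right) = 16 \left(-474\right) = -7584$)
$V{\left(6,0 \right)} P M = \frac{1}{0 + 6} \cdot \frac{8}{3} \left(-7584\right) = \frac{1}{6} \cdot \frac{8}{3} \left(-7584\right) = \frac{4}{9} \left(-7584\right) = - \frac{10112}{3}$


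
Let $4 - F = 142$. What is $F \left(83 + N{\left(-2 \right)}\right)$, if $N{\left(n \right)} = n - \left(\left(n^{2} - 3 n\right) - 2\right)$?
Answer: $-10074$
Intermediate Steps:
$F = -138$ ($F = 4 - 142 = -138$)
$N{\left(n \right)} = 2 - n^{2} + 4 n$ ($N{\left(n \right)} = n - \left(-2 + n^{2} - 3 n\right) = n + \left(2 - n^{2} + 3 n\right) = 2 - n^{2} + 4 n$)
$F \left(83 + N{\left(-2 \right)}\right) = - 138 \left(83 + \left(2 - \left(-2\right)^{2} + 4 \left(-2\right)\right)\right) = - 138 \left(83 - 10\right) = \left(-138\right) 73 = -10074$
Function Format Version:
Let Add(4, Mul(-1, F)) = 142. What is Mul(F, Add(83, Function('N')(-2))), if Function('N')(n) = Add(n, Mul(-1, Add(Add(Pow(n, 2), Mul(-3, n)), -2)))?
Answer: -10074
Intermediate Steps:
F = -138 (F = Add(4, Mul(-1, 142)) = Add(4, -142) = -138)
Function('N')(n) = Add(2, Mul(-1, Pow(n, 2)), Mul(4, n)) (Function('N')(n) = Add(n, Mul(-1, Add(-2, Pow(n, 2), Mul(-3, n)))) = Add(n, Add(2, Mul(-1, Pow(n, 2)), Mul(3, n))) = Add(2, Mul(-1, Pow(n, 2)), Mul(4, n)))
Mul(F, Add(83, Function('N')(-2))) = Mul(-138, Add(83, Add(2, Mul(-1, Pow(-2, 2)), Mul(4, -2)))) = Mul(-138, Add(83, Add(2, Mul(-1, 4), -8))) = Mul(-138, Add(83, Add(2, -4, -8))) = Mul(-138, Add(83, -10)) = Mul(-138, 73) = -10074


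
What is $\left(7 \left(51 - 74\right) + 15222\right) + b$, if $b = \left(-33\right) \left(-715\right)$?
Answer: $38656$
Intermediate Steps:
$b = 23595$
$\left(7 \left(51 - 74\right) + 15222\right) + b = \left(7 \left(51 - 74\right) + 15222\right) + 23595 = \left(7 \left(-23\right) + 15222\right) + 23595 = \left(-161 + 15222\right) + 23595 = 15061 + 23595 = 38656$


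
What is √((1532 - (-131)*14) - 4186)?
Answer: 2*I*√205 ≈ 28.636*I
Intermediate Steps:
√((1532 - (-131)*14) - 4186) = √((1532 - 1*(-1834)) - 4186) = √((1532 + 1834) - 4186) = √(3366 - 4186) = √(-820) = 2*I*√205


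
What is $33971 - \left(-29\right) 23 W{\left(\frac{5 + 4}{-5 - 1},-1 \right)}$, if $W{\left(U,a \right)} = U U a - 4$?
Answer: $\frac{119209}{4} \approx 29802.0$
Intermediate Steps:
$W{\left(U,a \right)} = -4 + a U^{2}$ ($W{\left(U,a \right)} = U^{2} a - 4 = a U^{2} - 4 = -4 + a U^{2}$)
$33971 - \left(-29\right) 23 W{\left(\frac{5 + 4}{-5 - 1},-1 \right)} = 33971 - \left(-29\right) 23 \left(-4 - \left(\frac{5 + 4}{-5 - 1}\right)^{2}\right) = 33971 - - 667 \left(-4 - \left(\frac{9}{-6}\right)^{2}\right) = 33971 - - 667 \left(-4 - \left(9 \left(- \frac{1}{6}\right)\right)^{2}\right) = 33971 - - 667 \left(-4 - \left(- \frac{3}{2}\right)^{2}\right) = 33971 - - 667 \left(-4 - \frac{9}{4}\right) = 33971 - \left(-667\right) \left(- \frac{25}{4}\right) = 33971 - \frac{16675}{4} = \frac{119209}{4}$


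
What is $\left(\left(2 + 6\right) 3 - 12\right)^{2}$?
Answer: $144$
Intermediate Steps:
$\left(\left(2 + 6\right) 3 - 12\right)^{2} = \left(8 \cdot 3 - 12\right)^{2} = \left(24 - 12\right)^{2} = 12^{2} = 144$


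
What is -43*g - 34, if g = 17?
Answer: -765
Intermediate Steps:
-43*g - 34 = -43*17 - 34 = -731 - 34 = -765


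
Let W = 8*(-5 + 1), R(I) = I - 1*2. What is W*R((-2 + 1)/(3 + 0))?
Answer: 224/3 ≈ 74.667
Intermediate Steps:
R(I) = -2 + I (R(I) = I - 2 = -2 + I)
W = -32 (W = 8*(-4) = -32)
W*R((-2 + 1)/(3 + 0)) = -32*(-2 + (-2 + 1)/(3 + 0)) = -32*(-2 - 1/3) = -32*(-7/3) = 224/3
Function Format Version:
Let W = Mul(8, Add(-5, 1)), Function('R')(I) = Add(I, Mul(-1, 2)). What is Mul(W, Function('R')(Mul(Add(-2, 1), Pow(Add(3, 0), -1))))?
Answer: Rational(224, 3) ≈ 74.667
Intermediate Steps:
Function('R')(I) = Add(-2, I) (Function('R')(I) = Add(I, -2) = Add(-2, I))
W = -32 (W = Mul(8, -4) = -32)
Mul(W, Function('R')(Mul(Add(-2, 1), Pow(Add(3, 0), -1)))) = Mul(-32, Add(-2, Mul(Add(-2, 1), Pow(Add(3, 0), -1)))) = Mul(-32, Add(-2, Mul(-1, Pow(3, -1)))) = Mul(-32, Add(-2, Mul(-1, Rational(1, 3)))) = Mul(-32, Add(-2, Rational(-1, 3))) = Mul(-32, Rational(-7, 3)) = Rational(224, 3)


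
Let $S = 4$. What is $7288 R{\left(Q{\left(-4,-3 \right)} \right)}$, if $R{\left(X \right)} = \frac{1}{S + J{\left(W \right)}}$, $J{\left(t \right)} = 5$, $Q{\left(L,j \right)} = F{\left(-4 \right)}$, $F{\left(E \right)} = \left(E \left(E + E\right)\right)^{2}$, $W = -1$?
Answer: $\frac{7288}{9} \approx 809.78$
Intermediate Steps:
$F{\left(E \right)} = 4 E^{4}$ ($F{\left(E \right)} = \left(E 2 E\right)^{2} = \left(2 E^{2}\right)^{2} = 4 E^{4}$)
$Q{\left(L,j \right)} = 1024$ ($Q{\left(L,j \right)} = 4 \left(-4\right)^{4} = 4 \cdot 256 = 1024$)
$R{\left(X \right)} = \frac{1}{9}$ ($R{\left(X \right)} = \frac{1}{4 + 5} = \frac{1}{9}$)
$7288 R{\left(Q{\left(-4,-3 \right)} \right)} = 7288 \cdot \frac{1}{9} = \frac{7288}{9}$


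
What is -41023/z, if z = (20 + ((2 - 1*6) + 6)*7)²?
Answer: -41023/1156 ≈ -35.487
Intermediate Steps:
z = 1156 (z = (20 + ((2 - 6) + 6)*7)² = (20 + (-4 + 6)*7)² = (20 + 2*7)² = (20 + 14)² = 34² = 1156)
-41023/z = -41023/1156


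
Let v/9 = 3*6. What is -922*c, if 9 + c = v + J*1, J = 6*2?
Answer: -152130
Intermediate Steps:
v = 162 (v = 9*(3*6) = 9*18 = 162)
J = 12
c = 165 (c = -9 + (162 + 12*1) = -9 + (162 + 12) = -9 + 174 = 165)
-922*c = -922*165 = -152130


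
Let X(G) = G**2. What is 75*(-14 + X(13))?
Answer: 11625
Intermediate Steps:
75*(-14 + X(13)) = 75*(-14 + 13**2) = 75*(-14 + 169) = 75*155 = 11625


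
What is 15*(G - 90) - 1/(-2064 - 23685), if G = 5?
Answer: -32829974/25749 ≈ -1275.0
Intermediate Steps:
15*(G - 90) - 1/(-2064 - 23685) = 15*(5 - 90) - 1/(-2064 - 23685) = 15*(-85) - 1/(-25749) = -1275 - 1*(-1/25749) = -1275 + 1/25749 = -32829974/25749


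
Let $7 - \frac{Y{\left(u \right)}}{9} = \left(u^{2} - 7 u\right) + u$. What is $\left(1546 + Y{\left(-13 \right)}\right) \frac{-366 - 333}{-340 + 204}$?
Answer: $- \frac{214593}{68} \approx -3155.8$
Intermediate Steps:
$Y{\left(u \right)} = 63 - 9 u^{2} + 54 u$ ($Y{\left(u \right)} = 63 - 9 \left(\left(u^{2} - 7 u\right) + u\right) = 63 - 9 \left(u^{2} - 6 u\right) = 63 - \left(- 54 u + 9 u^{2}\right) = 63 - 9 u^{2} + 54 u$)
$\left(1546 + Y{\left(-13 \right)}\right) \frac{-366 - 333}{-340 + 204} = \left(1546 + \left(63 - 9 \left(-13\right)^{2} + 54 \left(-13\right)\right)\right) \frac{-366 - 333}{-340 + 204} = \left(1546 - 2160\right) \left(- \frac{699}{-136}\right) = \left(1546 - 2160\right) \left(\left(-699\right) \left(- \frac{1}{136}\right)\right) = \left(1546 - 2160\right) \frac{699}{136} = \left(-614\right) \frac{699}{136} = - \frac{214593}{68}$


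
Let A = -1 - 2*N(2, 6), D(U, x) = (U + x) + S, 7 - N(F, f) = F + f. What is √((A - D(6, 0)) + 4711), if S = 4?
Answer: √4702 ≈ 68.571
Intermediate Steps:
N(F, f) = 7 - F - f (N(F, f) = 7 - (F + f) = 7 + (-F - f) = 7 - F - f)
D(U, x) = 4 + U + x (D(U, x) = (U + x) + 4 = 4 + U + x)
A = 1 (A = -1 - 2*(7 - 1*2 - 1*6) = -1 - 2*(7 - 2 - 6) = -1 - 2*(-1) = -1 + 2 = 1)
√((A - D(6, 0)) + 4711) = √((1 - (4 + 6 + 0)) + 4711) = √((1 - 1*10) + 4711) = √((1 - 10) + 4711) = √(-9 + 4711) = √4702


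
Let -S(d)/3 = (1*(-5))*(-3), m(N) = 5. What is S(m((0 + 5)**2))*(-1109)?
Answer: 49905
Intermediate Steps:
S(d) = -45 (S(d) = -3*1*(-5)*(-3) = -(-15)*(-3) = -3*15 = -45)
S(m((0 + 5)**2))*(-1109) = -45*(-1109) = 49905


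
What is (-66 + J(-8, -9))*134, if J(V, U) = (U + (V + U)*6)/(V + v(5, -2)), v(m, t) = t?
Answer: -36783/5 ≈ -7356.6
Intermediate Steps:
J(V, U) = (6*V + 7*U)/(-2 + V) (J(V, U) = (U + (V + U)*6)/(V - 2) = (U + (U + V)*6)/(-2 + V) = (U + (6*U + 6*V))/(-2 + V) = (6*V + 7*U)/(-2 + V))
(-66 + J(-8, -9))*134 = (-66 + (6*(-8) + 7*(-9))/(-2 - 8))*134 = (-66 + (-48 - 63)/(-10))*134 = (-66 - 1/10*(-111))*134 = (-66 + 111/10)*134 = -549/10*134 = -36783/5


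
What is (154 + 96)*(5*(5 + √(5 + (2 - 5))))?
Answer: 6250 + 1250*√2 ≈ 8017.8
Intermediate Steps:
(154 + 96)*(5*(5 + √(5 + (2 - 5)))) = 250*(5*(5 + √(5 - 3))) = 250*(5*(5 + √2)) = 250*(25 + 5*√2) = 6250 + 1250*√2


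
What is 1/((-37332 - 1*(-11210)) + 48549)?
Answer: 1/22427 ≈ 4.4589e-5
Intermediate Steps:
1/((-37332 - 1*(-11210)) + 48549) = 1/((-37332 + 11210) + 48549) = 1/(-26122 + 48549) = 1/22427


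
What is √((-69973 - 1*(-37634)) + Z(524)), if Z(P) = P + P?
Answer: I*√31291 ≈ 176.89*I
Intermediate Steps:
Z(P) = 2*P
√((-69973 - 1*(-37634)) + Z(524)) = √((-69973 - 1*(-37634)) + 2*524) = √((-69973 + 37634) + 1048) = √(-32339 + 1048) = √(-31291) = I*√31291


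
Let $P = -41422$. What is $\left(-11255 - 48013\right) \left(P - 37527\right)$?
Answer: $4679149332$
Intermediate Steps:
$\left(-11255 - 48013\right) \left(P - 37527\right) = \left(-11255 - 48013\right) \left(-41422 - 37527\right) = \left(-59268\right) \left(-78949\right) = 4679149332$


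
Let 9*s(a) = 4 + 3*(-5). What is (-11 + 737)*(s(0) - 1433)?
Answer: -3123736/3 ≈ -1.0412e+6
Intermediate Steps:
s(a) = -11/9 (s(a) = (4 + 3*(-5))/9 = (4 - 15)/9 = (1/9)*(-11) = -11/9)
(-11 + 737)*(s(0) - 1433) = (-11 + 737)*(-11/9 - 1433) = 726*(-12908/9) = -3123736/3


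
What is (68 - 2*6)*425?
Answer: 23800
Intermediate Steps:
(68 - 2*6)*425 = (68 - 12)*425 = 56*425 = 23800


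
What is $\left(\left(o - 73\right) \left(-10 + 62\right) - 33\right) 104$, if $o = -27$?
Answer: $-544232$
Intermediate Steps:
$\left(\left(o - 73\right) \left(-10 + 62\right) - 33\right) 104 = \left(\left(-27 - 73\right) \left(-10 + 62\right) - 33\right) 104 = \left(\left(-100\right) 52 - 33\right) 104 = \left(-5200 - 33\right) 104 = \left(-5233\right) 104 = -544232$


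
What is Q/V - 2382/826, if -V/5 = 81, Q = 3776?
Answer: -2041843/167265 ≈ -12.207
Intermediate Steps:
V = -405 (V = -5*81 = -405)
Q/V - 2382/826 = 3776/(-405) - 2382/826 = 3776*(-1/405) - 2382*1/826 = -3776/405 - 1191/413 = -2041843/167265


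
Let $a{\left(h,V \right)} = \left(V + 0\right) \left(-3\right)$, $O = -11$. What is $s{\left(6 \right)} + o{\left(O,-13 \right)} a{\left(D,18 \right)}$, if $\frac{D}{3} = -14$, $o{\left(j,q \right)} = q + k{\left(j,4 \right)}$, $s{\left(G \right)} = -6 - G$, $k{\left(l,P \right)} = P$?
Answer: $474$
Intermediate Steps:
$o{\left(j,q \right)} = 4 + q$ ($o{\left(j,q \right)} = q + 4 = 4 + q$)
$D = -42$ ($D = 3 \left(-14\right) = -42$)
$a{\left(h,V \right)} = - 3 V$ ($a{\left(h,V \right)} = V \left(-3\right) = - 3 V$)
$s{\left(6 \right)} + o{\left(O,-13 \right)} a{\left(D,18 \right)} = \left(-6 - 6\right) + \left(4 - 13\right) \left(\left(-3\right) 18\right) = \left(-6 - 6\right) - -486 = -12 + 486 = 474$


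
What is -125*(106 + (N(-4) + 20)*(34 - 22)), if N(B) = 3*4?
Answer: -61250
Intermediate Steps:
N(B) = 12
-125*(106 + (N(-4) + 20)*(34 - 22)) = -125*(106 + (12 + 20)*(34 - 22)) = -125*(106 + 32*12) = -125*(106 + 384) = -125*490 = -61250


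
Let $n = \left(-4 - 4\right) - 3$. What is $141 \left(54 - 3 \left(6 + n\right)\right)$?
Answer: $9729$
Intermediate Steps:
$n = -11$ ($n = -8 - 3 = -11$)
$141 \left(54 - 3 \left(6 + n\right)\right) = 141 \left(54 - 3 \left(6 - 11\right)\right) = 141 \left(54 - -15\right) = 141 \left(54 + 15\right) = 141 \cdot 69 = 9729$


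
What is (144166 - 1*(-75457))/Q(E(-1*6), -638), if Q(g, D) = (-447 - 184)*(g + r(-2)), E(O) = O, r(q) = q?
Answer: 219623/5048 ≈ 43.507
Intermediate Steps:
Q(g, D) = 1262 - 631*g (Q(g, D) = (-447 - 184)*(g - 2) = -631*(-2 + g) = 1262 - 631*g)
(144166 - 1*(-75457))/Q(E(-1*6), -638) = (144166 - 1*(-75457))/(1262 - (-631)*6) = (144166 + 75457)/(1262 - 631*(-6)) = 219623/(1262 + 3786) = 219623/5048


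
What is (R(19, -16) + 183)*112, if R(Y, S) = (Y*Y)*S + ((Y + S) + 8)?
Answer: -625184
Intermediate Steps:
R(Y, S) = 8 + S + Y + S*Y² (R(Y, S) = Y²*S + ((S + Y) + 8) = S*Y² + (8 + S + Y) = 8 + S + Y + S*Y²)
(R(19, -16) + 183)*112 = ((8 - 16 + 19 - 16*19²) + 183)*112 = ((8 - 16 + 19 - 16*361) + 183)*112 = ((8 - 16 + 19 - 5776) + 183)*112 = (-5765 + 183)*112 = -5582*112 = -625184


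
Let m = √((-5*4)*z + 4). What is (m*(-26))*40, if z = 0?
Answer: -2080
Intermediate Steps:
m = 2 (m = √(-5*4*0 + 4) = √(-20*0 + 4) = √(0 + 4) = √4 = 2)
(m*(-26))*40 = (2*(-26))*40 = -52*40 = -2080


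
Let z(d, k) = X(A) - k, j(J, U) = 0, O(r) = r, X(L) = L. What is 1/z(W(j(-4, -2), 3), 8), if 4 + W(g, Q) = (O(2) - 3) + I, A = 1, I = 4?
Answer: -⅐ ≈ -0.14286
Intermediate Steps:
W(g, Q) = -1 (W(g, Q) = -4 + ((2 - 3) + 4) = -4 + (-1 + 4) = -4 + 3 = -1)
z(d, k) = 1 - k
1/z(W(j(-4, -2), 3), 8) = 1/(1 - 1*8) = 1/(1 - 8) = 1/(-7) = -⅐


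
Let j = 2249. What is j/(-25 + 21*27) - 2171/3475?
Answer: 6638593/1883450 ≈ 3.5247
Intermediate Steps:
j/(-25 + 21*27) - 2171/3475 = 2249/(-25 + 21*27) - 2171/3475 = 2249/(-25 + 567) - 2171*1/3475 = 2249/542 - 2171/3475 = 6638593/1883450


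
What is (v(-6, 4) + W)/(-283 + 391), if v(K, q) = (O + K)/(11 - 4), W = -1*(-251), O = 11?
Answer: 881/378 ≈ 2.3307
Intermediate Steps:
W = 251
v(K, q) = 11/7 + K/7 (v(K, q) = (11 + K)/(11 - 4) = (11 + K)/7 = (11 + K)*(⅐) = 11/7 + K/7)
(v(-6, 4) + W)/(-283 + 391) = ((11/7 + (⅐)*(-6)) + 251)/(-283 + 391) = ((11/7 - 6/7) + 251)/108 = (5/7 + 251)*(1/108) = (1762/7)*(1/108) = 881/378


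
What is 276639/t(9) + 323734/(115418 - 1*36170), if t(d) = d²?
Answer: 1219406107/356616 ≈ 3419.4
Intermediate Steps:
276639/t(9) + 323734/(115418 - 1*36170) = 276639/(9²) + 323734/(115418 - 1*36170) = 276639/81 + 323734/(115418 - 36170) = 276639*(1/81) + 323734/79248 = 92213/27 + 323734*(1/79248) = 92213/27 + 161867/39624 = 1219406107/356616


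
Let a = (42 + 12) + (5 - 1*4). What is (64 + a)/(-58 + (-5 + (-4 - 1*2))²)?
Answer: 17/9 ≈ 1.8889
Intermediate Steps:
a = 55 (a = 54 + (5 - 4) = 54 + 1 = 55)
(64 + a)/(-58 + (-5 + (-4 - 1*2))²) = (64 + 55)/(-58 + (-5 + (-4 - 1*2))²) = 119/(-58 + (-5 + (-4 - 2))²) = 119/(-58 + (-5 - 6)²) = 119/(-58 + (-11)²) = 119/(-58 + 121) = 119/63 = 119*(1/63) = 17/9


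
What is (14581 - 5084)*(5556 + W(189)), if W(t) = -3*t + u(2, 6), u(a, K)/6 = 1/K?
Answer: 47390030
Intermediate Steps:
u(a, K) = 6/K
W(t) = 1 - 3*t (W(t) = -3*t + 6/6 = -3*t + 6*(⅙) = -3*t + 1 = 1 - 3*t)
(14581 - 5084)*(5556 + W(189)) = (14581 - 5084)*(5556 + (1 - 3*189)) = 9497*(5556 + (1 - 567)) = 9497*(5556 - 566) = 9497*4990 = 47390030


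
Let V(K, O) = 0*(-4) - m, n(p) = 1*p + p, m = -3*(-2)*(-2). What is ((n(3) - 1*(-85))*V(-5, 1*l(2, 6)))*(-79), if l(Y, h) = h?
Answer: -86268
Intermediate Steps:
m = -12 (m = 6*(-2) = -12)
n(p) = 2*p (n(p) = p + p = 2*p)
V(K, O) = 12 (V(K, O) = 0*(-4) - 1*(-12) = 0 + 12 = 12)
((n(3) - 1*(-85))*V(-5, 1*l(2, 6)))*(-79) = ((2*3 - 1*(-85))*12)*(-79) = ((6 + 85)*12)*(-79) = (91*12)*(-79) = 1092*(-79) = -86268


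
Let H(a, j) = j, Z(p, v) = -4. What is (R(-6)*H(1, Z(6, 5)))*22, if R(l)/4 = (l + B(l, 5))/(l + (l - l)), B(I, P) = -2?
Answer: -1408/3 ≈ -469.33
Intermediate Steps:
R(l) = 4*(-2 + l)/l (R(l) = 4*((l - 2)/(l + (l - l))) = 4*((-2 + l)/(l + 0)) = 4*((-2 + l)/l) = 4*(-2 + l)/l)
(R(-6)*H(1, Z(6, 5)))*22 = ((4 - 8/(-6))*(-4))*22 = ((4 - 8*(-⅙))*(-4))*22 = ((4 + 4/3)*(-4))*22 = ((16/3)*(-4))*22 = -64/3*22 = -1408/3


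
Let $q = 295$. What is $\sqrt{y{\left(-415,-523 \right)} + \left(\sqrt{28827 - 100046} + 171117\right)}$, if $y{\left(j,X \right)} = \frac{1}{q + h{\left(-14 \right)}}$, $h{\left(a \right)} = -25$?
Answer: $\frac{\sqrt{1386047730 + 8100 i \sqrt{71219}}}{90} \approx 413.66 + 0.32257 i$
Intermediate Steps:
$y{\left(j,X \right)} = \frac{1}{270}$ ($y{\left(j,X \right)} = \frac{1}{295 - 25} = \frac{1}{270}$)
$\sqrt{y{\left(-415,-523 \right)} + \left(\sqrt{28827 - 100046} + 171117\right)} = \sqrt{\frac{1}{270} + \left(\sqrt{28827 - 100046} + 171117\right)} = \sqrt{\frac{1}{270} + \left(\sqrt{-71219} + 171117\right)} = \sqrt{\frac{1}{270} + \left(i \sqrt{71219} + 171117\right)} = \sqrt{\frac{1}{270} + \left(171117 + i \sqrt{71219}\right)} = \sqrt{\frac{46201591}{270} + i \sqrt{71219}}$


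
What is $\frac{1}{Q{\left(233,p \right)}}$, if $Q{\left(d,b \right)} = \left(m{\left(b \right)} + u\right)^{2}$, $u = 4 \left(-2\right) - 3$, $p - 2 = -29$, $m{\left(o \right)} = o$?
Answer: $\frac{1}{1444} \approx 0.00069252$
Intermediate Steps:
$p = -27$ ($p = 2 - 29 = -27$)
$u = -11$ ($u = -8 - 3 = -11$)
$Q{\left(d,b \right)} = \left(-11 + b\right)^{2}$ ($Q{\left(d,b \right)} = \left(b - 11\right)^{2} = \left(-11 + b\right)^{2}$)
$\frac{1}{Q{\left(233,p \right)}} = \frac{1}{\left(-11 - 27\right)^{2}} = \frac{1}{\left(-38\right)^{2}} = \frac{1}{1444}$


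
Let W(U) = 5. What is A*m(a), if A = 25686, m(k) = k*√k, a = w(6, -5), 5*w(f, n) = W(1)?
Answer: 25686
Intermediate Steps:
w(f, n) = 1 (w(f, n) = (⅕)*5 = 1)
a = 1
m(k) = k^(3/2)
A*m(a) = 25686*1^(3/2) = 25686*1 = 25686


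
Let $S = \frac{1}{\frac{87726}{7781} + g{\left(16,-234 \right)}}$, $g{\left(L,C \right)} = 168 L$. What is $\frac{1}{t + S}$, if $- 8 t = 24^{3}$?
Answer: $- \frac{21003054}{36293269531} \approx -0.0005787$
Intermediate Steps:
$t = -1728$ ($t = - \frac{24^{3}}{8} = \left(- \frac{1}{8}\right) 13824 = -1728$)
$S = \frac{7781}{21003054}$ ($S = \frac{1}{\frac{87726}{7781} + 168 \cdot 16} = \frac{1}{87726 \cdot \frac{1}{7781} + 2688} = \frac{1}{\frac{87726}{7781} + 2688} = \frac{1}{\frac{21003054}{7781}} = \frac{7781}{21003054} \approx 0.00037047$)
$\frac{1}{t + S} = \frac{1}{-1728 + \frac{7781}{21003054}} = \frac{1}{- \frac{36293269531}{21003054}} = - \frac{21003054}{36293269531}$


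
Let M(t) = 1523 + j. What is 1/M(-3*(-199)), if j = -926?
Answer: 1/597 ≈ 0.0016750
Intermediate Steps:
M(t) = 597 (M(t) = 1523 - 926 = 597)
1/M(-3*(-199)) = 1/597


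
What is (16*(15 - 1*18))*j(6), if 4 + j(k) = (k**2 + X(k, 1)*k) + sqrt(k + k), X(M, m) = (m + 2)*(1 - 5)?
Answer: 1920 - 96*sqrt(3) ≈ 1753.7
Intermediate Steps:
X(M, m) = -8 - 4*m (X(M, m) = (2 + m)*(-4) = -8 - 4*m)
j(k) = -4 + k**2 - 12*k + sqrt(2)*sqrt(k) (j(k) = -4 + ((k**2 + (-8 - 4*1)*k) + sqrt(k + k)) = -4 + ((k**2 + (-8 - 4)*k) + sqrt(2*k)) = -4 + ((k**2 - 12*k) + sqrt(2)*sqrt(k)) = -4 + (k**2 - 12*k + sqrt(2)*sqrt(k)) = -4 + k**2 - 12*k + sqrt(2)*sqrt(k))
(16*(15 - 1*18))*j(6) = (16*(15 - 1*18))*(-4 + 6**2 - 12*6 + sqrt(2)*sqrt(6)) = (16*(15 - 18))*(-4 + 36 - 72 + 2*sqrt(3)) = (16*(-3))*(-40 + 2*sqrt(3)) = -48*(-40 + 2*sqrt(3)) = 1920 - 96*sqrt(3)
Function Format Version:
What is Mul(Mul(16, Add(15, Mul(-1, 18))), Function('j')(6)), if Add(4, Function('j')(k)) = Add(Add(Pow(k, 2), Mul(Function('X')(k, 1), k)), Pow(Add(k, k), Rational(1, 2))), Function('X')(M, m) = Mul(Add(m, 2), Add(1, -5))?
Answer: Add(1920, Mul(-96, Pow(3, Rational(1, 2)))) ≈ 1753.7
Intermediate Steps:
Function('X')(M, m) = Add(-8, Mul(-4, m)) (Function('X')(M, m) = Mul(Add(2, m), -4) = Add(-8, Mul(-4, m)))
Function('j')(k) = Add(-4, Pow(k, 2), Mul(-12, k), Mul(Pow(2, Rational(1, 2)), Pow(k, Rational(1, 2)))) (Function('j')(k) = Add(-4, Add(Add(Pow(k, 2), Mul(Add(-8, Mul(-4, 1)), k)), Pow(Add(k, k), Rational(1, 2)))) = Add(-4, Add(Add(Pow(k, 2), Mul(Add(-8, -4), k)), Pow(Mul(2, k), Rational(1, 2)))) = Add(-4, Add(Add(Pow(k, 2), Mul(-12, k)), Mul(Pow(2, Rational(1, 2)), Pow(k, Rational(1, 2))))) = Add(-4, Add(Pow(k, 2), Mul(-12, k), Mul(Pow(2, Rational(1, 2)), Pow(k, Rational(1, 2))))) = Add(-4, Pow(k, 2), Mul(-12, k), Mul(Pow(2, Rational(1, 2)), Pow(k, Rational(1, 2)))))
Mul(Mul(16, Add(15, Mul(-1, 18))), Function('j')(6)) = Mul(Mul(16, Add(15, Mul(-1, 18))), Add(-4, Pow(6, 2), Mul(-12, 6), Mul(Pow(2, Rational(1, 2)), Pow(6, Rational(1, 2))))) = Mul(Mul(16, Add(15, -18)), Add(-4, 36, -72, Mul(2, Pow(3, Rational(1, 2))))) = Mul(Mul(16, -3), Add(-40, Mul(2, Pow(3, Rational(1, 2))))) = Mul(-48, Add(-40, Mul(2, Pow(3, Rational(1, 2))))) = Add(1920, Mul(-96, Pow(3, Rational(1, 2))))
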